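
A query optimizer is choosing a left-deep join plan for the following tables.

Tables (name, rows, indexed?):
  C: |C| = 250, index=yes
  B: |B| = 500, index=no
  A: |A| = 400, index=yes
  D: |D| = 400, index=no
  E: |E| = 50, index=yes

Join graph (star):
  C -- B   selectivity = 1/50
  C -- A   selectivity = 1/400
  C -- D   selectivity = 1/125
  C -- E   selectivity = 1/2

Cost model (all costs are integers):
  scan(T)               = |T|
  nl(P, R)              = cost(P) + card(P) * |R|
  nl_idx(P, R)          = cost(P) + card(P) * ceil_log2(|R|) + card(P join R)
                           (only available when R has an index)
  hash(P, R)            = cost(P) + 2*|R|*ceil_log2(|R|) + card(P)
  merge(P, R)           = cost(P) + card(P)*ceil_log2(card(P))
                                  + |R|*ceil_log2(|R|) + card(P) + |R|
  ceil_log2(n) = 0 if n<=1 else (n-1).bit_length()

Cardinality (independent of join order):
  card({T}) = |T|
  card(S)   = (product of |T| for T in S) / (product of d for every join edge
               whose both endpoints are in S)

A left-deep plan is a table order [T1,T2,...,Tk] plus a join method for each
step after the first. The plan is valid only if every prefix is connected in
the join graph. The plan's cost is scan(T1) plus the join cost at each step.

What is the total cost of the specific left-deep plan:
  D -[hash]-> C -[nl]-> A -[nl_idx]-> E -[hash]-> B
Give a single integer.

378600

step 1: scan D: cost=400, card=400
step 2: join C via hash
    card(P join C) = 400*250/(125) = 800
    cost = 400 + 2*250*8 + 400 = 4800
step 3: join A via nl
    card(P join A) = 800*400/(400) = 800
    cost = 4800 + 800*400 = 324800
step 4: join E via nl_idx
    card(P join E) = 800*50/(2) = 20000
    cost = 324800 + 800*6 + 20000 = 349600
step 5: join B via hash
    card(P join B) = 20000*500/(50) = 200000
    cost = 349600 + 2*500*9 + 20000 = 378600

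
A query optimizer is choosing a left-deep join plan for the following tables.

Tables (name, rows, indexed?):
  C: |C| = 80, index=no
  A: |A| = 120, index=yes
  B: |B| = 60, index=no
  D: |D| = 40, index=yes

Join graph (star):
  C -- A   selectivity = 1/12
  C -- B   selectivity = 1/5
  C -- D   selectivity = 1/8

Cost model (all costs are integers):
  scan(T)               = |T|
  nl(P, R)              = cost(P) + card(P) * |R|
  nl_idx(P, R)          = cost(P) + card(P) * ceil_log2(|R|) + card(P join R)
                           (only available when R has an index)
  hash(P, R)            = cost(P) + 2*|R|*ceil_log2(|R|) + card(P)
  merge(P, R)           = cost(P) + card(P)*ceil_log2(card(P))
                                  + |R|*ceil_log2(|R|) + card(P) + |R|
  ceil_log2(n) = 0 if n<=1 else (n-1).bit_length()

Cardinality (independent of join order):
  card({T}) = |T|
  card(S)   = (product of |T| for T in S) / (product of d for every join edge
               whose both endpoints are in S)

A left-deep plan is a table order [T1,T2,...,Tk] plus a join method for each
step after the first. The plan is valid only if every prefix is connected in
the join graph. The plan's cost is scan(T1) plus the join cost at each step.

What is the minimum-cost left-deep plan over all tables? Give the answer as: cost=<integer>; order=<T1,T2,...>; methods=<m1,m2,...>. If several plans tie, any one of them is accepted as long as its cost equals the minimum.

cost=7360; order=A,C,D,B; methods=hash,hash,hash

Selinger DP (subsets sized 1..n):
  {C}: scan cost=80, card=80
  {A}: scan cost=120, card=120
  {B}: scan cost=60, card=60
  {D}: scan cost=40, card=40
  {AC}: card=800; try (C,hash)→1360, (A,nl_idx)→1440, (A,merge)→1680, (C,merge)→1720, (A,hash)→1840, (A,nl)→9680 …(+1); best=1360 via (C,hash)
  {BC}: card=960; try (B,hash)→880, (C,merge)→1120, (B,merge)→1140, (C,hash)→1240, (C,nl)→4860, (B,nl)→4880; best=880 via (B,hash)
  {CD}: card=400; try (D,hash)→640, (D,nl_idx)→960, (C,merge)→960, (D,merge)→1000, (C,hash)→1200, (C,nl)→3240 …(+1); best=640 via (D,hash)
  {ABC}: card=9600; try (B,hash)→2880, (A,hash)→3520, (B,merge)→10580, (A,merge)→12400, (A,nl_idx)→17200, (B,nl)→49360 …(+1); best=2880 via (B,hash)
  {ACD}: card=4000; try (D,hash)→2640, (A,hash)→2720, (A,merge)→5600, (A,nl_idx)→7440, (D,nl_idx)→10160, (D,merge)→10440 …(+2); best=2640 via (D,hash)
  {BCD}: card=4800; try (B,hash)→1760, (D,hash)→2320, (B,merge)→5060, (D,nl_idx)→11440, (D,merge)→11720, (B,nl)→24640 …(+1); best=1760 via (B,hash)
  {ABCD}: card=48000; try (B,hash)→7360, (A,hash)→8240, (D,hash)→12960, (B,merge)→55060, (A,merge)→69920, (A,nl_idx)→83360 …(+5); best=7360 via (B,hash)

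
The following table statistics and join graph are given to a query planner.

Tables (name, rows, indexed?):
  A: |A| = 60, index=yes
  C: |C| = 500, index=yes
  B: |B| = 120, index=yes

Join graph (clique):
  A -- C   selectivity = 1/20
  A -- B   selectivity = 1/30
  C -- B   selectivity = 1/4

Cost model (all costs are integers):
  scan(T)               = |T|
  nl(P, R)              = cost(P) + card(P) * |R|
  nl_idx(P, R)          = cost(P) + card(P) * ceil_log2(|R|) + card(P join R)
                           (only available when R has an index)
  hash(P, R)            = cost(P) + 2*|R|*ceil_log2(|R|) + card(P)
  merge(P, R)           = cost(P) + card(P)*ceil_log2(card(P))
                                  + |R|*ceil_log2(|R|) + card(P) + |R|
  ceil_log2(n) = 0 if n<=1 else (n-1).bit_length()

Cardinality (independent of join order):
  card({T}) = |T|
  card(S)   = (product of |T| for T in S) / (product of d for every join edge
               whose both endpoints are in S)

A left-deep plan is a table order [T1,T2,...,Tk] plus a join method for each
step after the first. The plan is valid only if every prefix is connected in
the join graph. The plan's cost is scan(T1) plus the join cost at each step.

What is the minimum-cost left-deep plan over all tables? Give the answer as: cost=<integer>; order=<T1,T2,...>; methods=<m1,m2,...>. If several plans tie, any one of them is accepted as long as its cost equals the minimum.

cost=4380; order=A,B,C; methods=nl_idx,nl_idx

Selinger DP (subsets sized 1..n):
  {A}: scan cost=60, card=60
  {C}: scan cost=500, card=500
  {B}: scan cost=120, card=120
  {AC}: card=1500; try (A,hash)→1720, (C,nl_idx)→2100, (A,nl_idx)→5000, (C,merge)→5480, (A,merge)→5920, (C,hash)→9120 …(+2); best=1720 via (A,hash)
  {AB}: card=240; try (B,nl_idx)→720, (A,hash)→960, (A,nl_idx)→1080, (B,merge)→1440, (A,merge)→1500, (B,hash)→1800 …(+2); best=720 via (B,nl_idx)
  {BC}: card=15000; try (B,hash)→2680, (C,merge)→6080, (B,merge)→6460, (C,hash)→9240, (C,nl_idx)→16200, (B,nl_idx)→19000 …(+2); best=2680 via (B,hash)
  {ABC}: card=1500; try (C,nl_idx)→4380, (B,hash)→4900, (C,merge)→7880, (C,hash)→9960, (B,nl_idx)→13720, (A,hash)→18400 …(+6); best=4380 via (C,nl_idx)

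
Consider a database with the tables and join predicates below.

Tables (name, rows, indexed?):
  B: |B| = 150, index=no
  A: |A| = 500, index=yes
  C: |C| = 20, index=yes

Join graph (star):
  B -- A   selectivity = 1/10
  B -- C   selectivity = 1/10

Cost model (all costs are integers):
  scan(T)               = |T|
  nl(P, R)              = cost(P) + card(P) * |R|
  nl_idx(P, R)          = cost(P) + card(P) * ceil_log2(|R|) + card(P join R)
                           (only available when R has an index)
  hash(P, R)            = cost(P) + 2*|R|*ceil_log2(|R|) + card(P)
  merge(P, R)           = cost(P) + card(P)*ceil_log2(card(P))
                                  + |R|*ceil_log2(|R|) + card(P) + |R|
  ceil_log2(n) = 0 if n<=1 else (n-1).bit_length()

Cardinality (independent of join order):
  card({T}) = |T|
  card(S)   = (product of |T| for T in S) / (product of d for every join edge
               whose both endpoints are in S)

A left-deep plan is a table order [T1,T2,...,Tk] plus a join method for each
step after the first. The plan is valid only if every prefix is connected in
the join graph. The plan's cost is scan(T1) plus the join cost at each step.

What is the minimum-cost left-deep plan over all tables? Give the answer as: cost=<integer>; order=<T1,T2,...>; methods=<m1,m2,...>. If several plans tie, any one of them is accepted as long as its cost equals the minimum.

cost=8500; order=B,C,A; methods=hash,merge

Selinger DP (subsets sized 1..n):
  {B}: scan cost=150, card=150
  {A}: scan cost=500, card=500
  {C}: scan cost=20, card=20
  {AB}: card=7500; try (B,hash)→3400, (A,merge)→6500, (B,merge)→6850, (A,nl_idx)→9000, (A,hash)→9300, (A,nl)→75150 …(+1); best=3400 via (B,hash)
  {BC}: card=300; try (C,hash)→500, (C,nl_idx)→1200, (B,merge)→1490, (C,merge)→1620, (B,hash)→2440, (B,nl)→3020 …(+1); best=500 via (C,hash)
  {ABC}: card=15000; try (A,merge)→8500, (A,hash)→9800, (C,hash)→11100, (A,nl_idx)→18200, (C,nl_idx)→55900, (C,merge)→108520 …(+2); best=8500 via (A,merge)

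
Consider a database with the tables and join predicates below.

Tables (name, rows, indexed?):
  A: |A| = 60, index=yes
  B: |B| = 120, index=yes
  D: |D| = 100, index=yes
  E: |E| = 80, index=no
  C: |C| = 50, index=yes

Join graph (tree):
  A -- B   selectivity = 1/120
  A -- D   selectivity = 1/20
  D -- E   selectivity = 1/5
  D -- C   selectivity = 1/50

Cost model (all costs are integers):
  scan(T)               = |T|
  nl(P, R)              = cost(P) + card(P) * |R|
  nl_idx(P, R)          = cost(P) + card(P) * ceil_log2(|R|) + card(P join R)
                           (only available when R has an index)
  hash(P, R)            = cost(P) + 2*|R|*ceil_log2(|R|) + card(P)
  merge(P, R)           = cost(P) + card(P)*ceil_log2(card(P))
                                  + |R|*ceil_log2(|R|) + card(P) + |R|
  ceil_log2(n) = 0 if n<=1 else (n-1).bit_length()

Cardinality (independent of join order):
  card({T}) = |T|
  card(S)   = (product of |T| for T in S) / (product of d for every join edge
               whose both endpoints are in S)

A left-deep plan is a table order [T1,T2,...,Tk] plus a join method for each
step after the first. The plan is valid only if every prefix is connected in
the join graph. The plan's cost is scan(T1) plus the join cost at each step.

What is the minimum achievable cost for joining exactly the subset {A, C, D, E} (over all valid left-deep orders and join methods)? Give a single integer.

Selinger DP over subsets of {A,C,D,E}:
  {A}: scan cost=60, card=60
  {D}: scan cost=100, card=100
  {E}: scan cost=80, card=80
  {C}: scan cost=50, card=50
  {AD}: card=300; try (D,nl_idx)→780, (A,hash)→920, (A,nl_idx)→1000, (D,merge)→1280, (A,merge)→1320, (D,hash)→1520 …(+2); best=780 via (D,nl_idx)
  {DE}: card=1600; try (E,hash)→1320, (D,merge)→1520, (E,merge)→1540, (D,hash)→1560, (D,nl_idx)→2240, (D,nl)→8080 …(+1); best=1320 via (E,hash)
  {CD}: card=100; try (D,nl_idx)→500, (C,hash)→800, (C,nl_idx)→800, (D,merge)→1200, (C,merge)→1250, (D,hash)→1500 …(+2); best=500 via (D,nl_idx)
  {ADE}: card=4800; try (E,hash)→2200, (A,hash)→3640, (E,merge)→4420, (A,nl_idx)→15720, (A,merge)→20940, (E,nl)→24780 …(+1); best=2200 via (E,hash)
  {ACD}: card=300; try (A,hash)→1320, (A,nl_idx)→1400, (C,hash)→1680, (A,merge)→1720, (C,nl_idx)→2880, (C,merge)→4130 …(+2); best=1320 via (A,hash)
  {CDE}: card=1600; try (E,hash)→1720, (E,merge)→1940, (C,hash)→3520, (E,nl)→8500, (C,nl_idx)→12520, (C,merge)→20870 …(+1); best=1720 via (E,hash)
  {ACDE}: card=4800; try (E,hash)→2740, (A,hash)→4040, (E,merge)→4960, (C,hash)→7600, (A,nl_idx)→16120, (A,merge)→21340 …(+5); best=2740 via (E,hash)

2740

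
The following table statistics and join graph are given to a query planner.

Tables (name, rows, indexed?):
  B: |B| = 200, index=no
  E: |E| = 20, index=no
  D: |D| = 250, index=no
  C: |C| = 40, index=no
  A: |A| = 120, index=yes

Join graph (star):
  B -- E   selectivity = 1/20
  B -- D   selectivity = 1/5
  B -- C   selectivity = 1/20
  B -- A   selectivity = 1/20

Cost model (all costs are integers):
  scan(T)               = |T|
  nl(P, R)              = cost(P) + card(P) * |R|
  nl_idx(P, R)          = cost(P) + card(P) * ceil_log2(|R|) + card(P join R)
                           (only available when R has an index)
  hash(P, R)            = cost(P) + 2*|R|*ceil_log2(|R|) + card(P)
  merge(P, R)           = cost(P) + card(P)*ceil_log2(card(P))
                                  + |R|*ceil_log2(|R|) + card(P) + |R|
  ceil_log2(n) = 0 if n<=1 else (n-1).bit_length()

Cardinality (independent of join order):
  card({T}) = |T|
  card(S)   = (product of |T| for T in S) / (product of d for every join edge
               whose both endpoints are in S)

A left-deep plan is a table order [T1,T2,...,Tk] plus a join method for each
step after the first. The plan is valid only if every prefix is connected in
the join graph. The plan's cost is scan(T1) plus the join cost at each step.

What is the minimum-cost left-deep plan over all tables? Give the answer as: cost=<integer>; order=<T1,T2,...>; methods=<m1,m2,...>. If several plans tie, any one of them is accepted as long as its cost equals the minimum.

Selinger DP (subsets sized 1..n):
  {B}: scan cost=200, card=200
  {E}: scan cost=20, card=20
  {D}: scan cost=250, card=250
  {C}: scan cost=40, card=40
  {A}: scan cost=120, card=120
  {BE}: card=200; try (E,hash)→600, (B,merge)→1940, (E,merge)→2120, (B,hash)→3240, (B,nl)→4020, (E,nl)→4200; best=600 via (E,hash)
  {BD}: card=10000; try (B,hash)→3700, (D,merge)→4250, (B,merge)→4300, (D,hash)→4400, (D,nl)→50200, (B,nl)→50250; best=3700 via (B,hash)
  {BC}: card=400; try (C,hash)→880, (B,merge)→2120, (C,merge)→2280, (B,hash)→3280, (B,nl)→8040, (C,nl)→8200; best=880 via (C,hash)
  {AB}: card=1200; try (A,hash)→2080, (A,nl_idx)→2800, (B,merge)→2880, (A,merge)→2960, (B,hash)→3440, (B,nl)→24120 …(+1); best=2080 via (A,hash)
  {BDE}: card=10000; try (D,merge)→4650, (D,hash)→4800, (E,hash)→13900, (D,nl)→50600, (E,merge)→153820, (E,nl)→203700; best=4650 via (D,merge)
  {BCE}: card=400; try (C,hash)→1280, (E,hash)→1480, (C,merge)→2680, (E,merge)→5000, (C,nl)→8600, (E,nl)→8880; best=1280 via (C,hash)
  {ABE}: card=1200; try (A,hash)→2480, (A,nl_idx)→3200, (A,merge)→3360, (E,hash)→3480, (E,merge)→16600, (A,nl)→24600 …(+1); best=2480 via (A,hash)
  {BCD}: card=20000; try (D,hash)→5280, (D,merge)→7130, (C,hash)→14180, (D,nl)→100880, (C,merge)→153980, (C,nl)→403700; best=5280 via (D,hash)
  {ABD}: card=60000; try (D,hash)→7280, (A,hash)→15380, (D,merge)→18730, (A,nl_idx)→133700, (A,merge)→154660, (D,nl)→302080 …(+1); best=7280 via (D,hash)
  {ABC}: card=2400; try (A,hash)→2960, (C,hash)→3760, (A,merge)→5840, (A,nl_idx)→6080, (C,merge)→16760, (A,nl)→48880 …(+1); best=2960 via (A,hash)
  {BCDE}: card=20000; try (D,hash)→5680, (D,merge)→7530, (C,hash)→15130, (E,hash)→25480, (D,nl)→101280, (C,merge)→154930 …(+3); best=5680 via (D,hash)
  {ABDE}: card=60000; try (D,hash)→7680, (A,hash)→16330, (D,merge)→19130, (E,hash)→67480, (A,nl_idx)→134650, (A,merge)→155610 …(+4); best=7680 via (D,hash)
  {ABCE}: card=2400; try (A,hash)→3360, (C,hash)→4160, (E,hash)→5560, (A,merge)→6240, (A,nl_idx)→6480, (C,merge)→17160 …(+4); best=3360 via (A,hash)
  {ABCD}: card=120000; try (D,hash)→9360, (A,hash)→26960, (D,merge)→36410, (C,hash)→67760, (A,nl_idx)→265280, (A,merge)→326240 …(+4); best=9360 via (D,hash)
  {ABCDE}: card=120000; try (D,hash)→9760, (A,hash)→27360, (D,merge)→36810, (C,hash)→68160, (E,hash)→129560, (A,nl_idx)→265680 …(+7); best=9760 via (D,hash)

cost=9760; order=B,E,C,A,D; methods=hash,hash,hash,hash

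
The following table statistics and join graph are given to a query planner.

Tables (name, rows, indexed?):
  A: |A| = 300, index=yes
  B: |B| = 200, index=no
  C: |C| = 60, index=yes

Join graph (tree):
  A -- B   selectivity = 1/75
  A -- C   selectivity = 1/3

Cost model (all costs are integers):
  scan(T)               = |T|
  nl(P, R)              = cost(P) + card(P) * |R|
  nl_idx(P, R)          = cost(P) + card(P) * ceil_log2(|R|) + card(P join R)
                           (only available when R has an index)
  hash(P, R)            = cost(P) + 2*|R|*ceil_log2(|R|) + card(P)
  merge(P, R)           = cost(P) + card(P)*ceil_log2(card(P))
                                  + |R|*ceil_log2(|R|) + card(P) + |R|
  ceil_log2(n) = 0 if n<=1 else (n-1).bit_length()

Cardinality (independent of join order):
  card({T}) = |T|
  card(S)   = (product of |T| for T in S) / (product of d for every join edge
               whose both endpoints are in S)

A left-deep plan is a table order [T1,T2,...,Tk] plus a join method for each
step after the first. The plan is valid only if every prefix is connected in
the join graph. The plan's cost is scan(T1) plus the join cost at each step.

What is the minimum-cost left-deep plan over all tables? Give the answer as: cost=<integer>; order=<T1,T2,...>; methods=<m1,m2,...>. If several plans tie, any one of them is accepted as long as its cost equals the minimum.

cost=4320; order=B,A,C; methods=nl_idx,hash

Selinger DP (subsets sized 1..n):
  {A}: scan cost=300, card=300
  {B}: scan cost=200, card=200
  {C}: scan cost=60, card=60
  {AB}: card=800; try (A,nl_idx)→2800, (B,hash)→3800, (A,merge)→5000, (B,merge)→5100, (A,hash)→5800, (A,nl)→60200 …(+1); best=2800 via (A,nl_idx)
  {AC}: card=6000; try (C,hash)→1320, (A,merge)→3480, (C,merge)→3720, (A,hash)→5520, (A,nl_idx)→6600, (C,nl_idx)→8100 …(+2); best=1320 via (C,hash)
  {ABC}: card=16000; try (C,hash)→4320, (B,hash)→10520, (C,merge)→12020, (C,nl_idx)→23600, (C,nl)→50800, (B,merge)→87120 …(+1); best=4320 via (C,hash)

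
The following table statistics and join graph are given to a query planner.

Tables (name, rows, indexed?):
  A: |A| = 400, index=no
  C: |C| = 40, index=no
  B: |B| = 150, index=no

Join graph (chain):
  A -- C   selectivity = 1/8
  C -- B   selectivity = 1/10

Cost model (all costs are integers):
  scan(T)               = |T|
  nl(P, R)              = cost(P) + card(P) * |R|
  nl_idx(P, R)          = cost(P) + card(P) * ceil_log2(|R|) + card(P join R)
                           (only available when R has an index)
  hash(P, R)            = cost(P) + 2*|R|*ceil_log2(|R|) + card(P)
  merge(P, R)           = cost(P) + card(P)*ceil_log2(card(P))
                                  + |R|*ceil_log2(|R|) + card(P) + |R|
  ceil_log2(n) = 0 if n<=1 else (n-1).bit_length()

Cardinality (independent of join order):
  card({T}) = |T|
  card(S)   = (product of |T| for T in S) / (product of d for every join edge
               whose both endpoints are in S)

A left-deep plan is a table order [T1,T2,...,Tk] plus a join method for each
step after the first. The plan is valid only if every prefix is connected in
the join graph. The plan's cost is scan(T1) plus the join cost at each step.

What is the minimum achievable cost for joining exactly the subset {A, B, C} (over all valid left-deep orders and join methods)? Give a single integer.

Selinger DP over subsets of {A,B,C}:
  {A}: scan cost=400, card=400
  {C}: scan cost=40, card=40
  {B}: scan cost=150, card=150
  {AC}: card=2000; try (C,hash)→1280, (A,merge)→4320, (C,merge)→4680, (A,hash)→7280, (A,nl)→16040, (C,nl)→16400; best=1280 via (C,hash)
  {BC}: card=600; try (C,hash)→780, (B,merge)→1670, (C,merge)→1780, (B,hash)→2480, (B,nl)→6040, (C,nl)→6150; best=780 via (C,hash)
  {ABC}: card=30000; try (B,hash)→5680, (A,hash)→8580, (A,merge)→11380, (B,merge)→26630, (A,nl)→240780, (B,nl)→301280; best=5680 via (B,hash)

5680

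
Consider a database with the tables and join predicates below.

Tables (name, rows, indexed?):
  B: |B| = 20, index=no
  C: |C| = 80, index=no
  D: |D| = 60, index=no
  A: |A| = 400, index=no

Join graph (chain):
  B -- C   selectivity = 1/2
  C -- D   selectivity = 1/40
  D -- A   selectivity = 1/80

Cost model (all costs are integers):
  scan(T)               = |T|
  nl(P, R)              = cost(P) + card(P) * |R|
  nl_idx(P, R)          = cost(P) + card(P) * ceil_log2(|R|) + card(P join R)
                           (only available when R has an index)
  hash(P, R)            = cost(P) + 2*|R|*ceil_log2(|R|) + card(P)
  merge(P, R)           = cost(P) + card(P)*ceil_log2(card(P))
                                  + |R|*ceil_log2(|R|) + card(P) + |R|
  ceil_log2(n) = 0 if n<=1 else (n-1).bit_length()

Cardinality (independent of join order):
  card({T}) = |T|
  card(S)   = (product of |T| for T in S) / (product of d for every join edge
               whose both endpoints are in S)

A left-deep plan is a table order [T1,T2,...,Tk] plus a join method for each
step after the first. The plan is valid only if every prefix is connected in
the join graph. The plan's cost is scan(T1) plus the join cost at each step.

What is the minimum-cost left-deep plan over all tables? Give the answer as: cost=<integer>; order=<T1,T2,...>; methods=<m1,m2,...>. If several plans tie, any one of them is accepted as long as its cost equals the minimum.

Selinger DP (subsets sized 1..n):
  {B}: scan cost=20, card=20
  {C}: scan cost=80, card=80
  {D}: scan cost=60, card=60
  {A}: scan cost=400, card=400
  {BC}: card=800; try (B,hash)→360, (C,merge)→780, (B,merge)→840, (C,hash)→1160, (C,nl)→1620, (B,nl)→1680; best=360 via (B,hash)
  {CD}: card=120; try (D,hash)→880, (C,merge)→1120, (D,merge)→1140, (C,hash)→1240, (C,nl)→4860, (D,nl)→4880; best=880 via (D,hash)
  {AD}: card=300; try (D,hash)→1520, (A,merge)→4480, (D,merge)→4820, (A,hash)→7320, (A,nl)→24060, (D,nl)→24400; best=1520 via (D,hash)
  {BCD}: card=1200; try (B,hash)→1200, (D,hash)→1880, (B,merge)→1960, (B,nl)→3280, (D,merge)→9580, (D,nl)→48360; best=1200 via (B,hash)
  {ACD}: card=600; try (C,hash)→2940, (C,merge)→5160, (A,merge)→5840, (A,hash)→8200, (C,nl)→25520, (A,nl)→48880; best=2940 via (C,hash)
  {ABCD}: card=6000; try (B,hash)→3740, (A,hash)→9600, (B,merge)→9660, (B,nl)→14940, (A,merge)→19600, (A,nl)→481200; best=3740 via (B,hash)

cost=3740; order=A,D,C,B; methods=hash,hash,hash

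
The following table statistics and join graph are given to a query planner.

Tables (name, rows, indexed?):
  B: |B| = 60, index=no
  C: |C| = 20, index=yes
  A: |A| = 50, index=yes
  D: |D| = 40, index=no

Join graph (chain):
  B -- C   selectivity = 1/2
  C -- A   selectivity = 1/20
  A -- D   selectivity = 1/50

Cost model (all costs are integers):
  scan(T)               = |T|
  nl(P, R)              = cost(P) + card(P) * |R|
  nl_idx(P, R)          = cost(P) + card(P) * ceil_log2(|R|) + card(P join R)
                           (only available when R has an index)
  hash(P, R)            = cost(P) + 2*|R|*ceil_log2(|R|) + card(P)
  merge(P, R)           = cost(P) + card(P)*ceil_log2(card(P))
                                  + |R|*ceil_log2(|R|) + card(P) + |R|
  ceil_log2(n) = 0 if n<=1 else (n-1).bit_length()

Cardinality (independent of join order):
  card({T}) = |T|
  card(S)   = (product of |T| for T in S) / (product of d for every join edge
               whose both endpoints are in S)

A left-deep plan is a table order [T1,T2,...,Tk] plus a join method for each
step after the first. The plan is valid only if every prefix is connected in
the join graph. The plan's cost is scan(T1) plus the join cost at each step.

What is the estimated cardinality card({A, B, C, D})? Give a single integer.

1200

Tables in S: A(50), B(60), C(20), D(40)
Edges inside S: B-C(d=2), C-A(d=20), A-D(d=50)
numerator = 50 * 60 * 20 * 40 = 2400000
denominator = 2 * 20 * 50 = 2000
card(S) = 2400000 / 2000 = 1200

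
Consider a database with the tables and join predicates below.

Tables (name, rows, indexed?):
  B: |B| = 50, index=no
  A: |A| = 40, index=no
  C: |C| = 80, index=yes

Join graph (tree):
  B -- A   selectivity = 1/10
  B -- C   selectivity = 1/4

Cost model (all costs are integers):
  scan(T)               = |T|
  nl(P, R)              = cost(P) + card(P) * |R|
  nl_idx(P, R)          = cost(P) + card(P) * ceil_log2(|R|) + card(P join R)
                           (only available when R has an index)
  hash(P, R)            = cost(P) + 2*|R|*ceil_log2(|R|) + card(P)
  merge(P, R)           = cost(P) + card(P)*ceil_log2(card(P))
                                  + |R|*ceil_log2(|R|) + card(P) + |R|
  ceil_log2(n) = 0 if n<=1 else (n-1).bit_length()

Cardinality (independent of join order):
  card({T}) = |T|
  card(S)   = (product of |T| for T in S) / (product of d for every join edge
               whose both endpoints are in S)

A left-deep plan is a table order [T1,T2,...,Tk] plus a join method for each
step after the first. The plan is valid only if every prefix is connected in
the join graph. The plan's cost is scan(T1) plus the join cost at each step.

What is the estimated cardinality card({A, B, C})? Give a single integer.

Tables in S: A(40), B(50), C(80)
Edges inside S: B-A(d=10), B-C(d=4)
numerator = 40 * 50 * 80 = 160000
denominator = 10 * 4 = 40
card(S) = 160000 / 40 = 4000

4000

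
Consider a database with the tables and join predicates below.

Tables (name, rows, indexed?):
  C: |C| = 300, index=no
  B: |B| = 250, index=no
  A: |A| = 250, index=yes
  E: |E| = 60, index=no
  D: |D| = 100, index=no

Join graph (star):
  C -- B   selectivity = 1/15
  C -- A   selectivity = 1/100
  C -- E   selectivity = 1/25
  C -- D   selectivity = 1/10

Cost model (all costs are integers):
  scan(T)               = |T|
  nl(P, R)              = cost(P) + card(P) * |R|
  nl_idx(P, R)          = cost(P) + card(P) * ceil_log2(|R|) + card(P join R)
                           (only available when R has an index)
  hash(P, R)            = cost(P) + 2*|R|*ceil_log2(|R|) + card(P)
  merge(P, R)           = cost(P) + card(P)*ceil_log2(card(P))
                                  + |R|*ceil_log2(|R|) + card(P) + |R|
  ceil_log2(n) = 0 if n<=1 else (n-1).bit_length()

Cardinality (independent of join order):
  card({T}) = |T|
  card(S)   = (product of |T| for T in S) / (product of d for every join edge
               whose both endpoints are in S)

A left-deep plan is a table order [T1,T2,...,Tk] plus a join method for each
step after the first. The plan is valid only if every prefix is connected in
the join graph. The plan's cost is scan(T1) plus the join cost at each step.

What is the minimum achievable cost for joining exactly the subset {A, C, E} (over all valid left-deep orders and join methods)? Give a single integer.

Selinger DP over subsets of {A,C,E}:
  {C}: scan cost=300, card=300
  {A}: scan cost=250, card=250
  {E}: scan cost=60, card=60
  {AC}: card=750; try (A,nl_idx)→3450, (A,hash)→4600, (C,merge)→5500, (A,merge)→5550, (C,hash)→5900, (C,nl)→75250 …(+1); best=3450 via (A,nl_idx)
  {CE}: card=720; try (E,hash)→1320, (C,merge)→3480, (E,merge)→3720, (C,hash)→5520, (C,nl)→18060, (E,nl)→18300; best=1320 via (E,hash)
  {ACE}: card=1800; try (E,hash)→4920, (A,hash)→6040, (A,nl_idx)→8880, (A,merge)→11490, (E,merge)→12120, (E,nl)→48450 …(+1); best=4920 via (E,hash)

4920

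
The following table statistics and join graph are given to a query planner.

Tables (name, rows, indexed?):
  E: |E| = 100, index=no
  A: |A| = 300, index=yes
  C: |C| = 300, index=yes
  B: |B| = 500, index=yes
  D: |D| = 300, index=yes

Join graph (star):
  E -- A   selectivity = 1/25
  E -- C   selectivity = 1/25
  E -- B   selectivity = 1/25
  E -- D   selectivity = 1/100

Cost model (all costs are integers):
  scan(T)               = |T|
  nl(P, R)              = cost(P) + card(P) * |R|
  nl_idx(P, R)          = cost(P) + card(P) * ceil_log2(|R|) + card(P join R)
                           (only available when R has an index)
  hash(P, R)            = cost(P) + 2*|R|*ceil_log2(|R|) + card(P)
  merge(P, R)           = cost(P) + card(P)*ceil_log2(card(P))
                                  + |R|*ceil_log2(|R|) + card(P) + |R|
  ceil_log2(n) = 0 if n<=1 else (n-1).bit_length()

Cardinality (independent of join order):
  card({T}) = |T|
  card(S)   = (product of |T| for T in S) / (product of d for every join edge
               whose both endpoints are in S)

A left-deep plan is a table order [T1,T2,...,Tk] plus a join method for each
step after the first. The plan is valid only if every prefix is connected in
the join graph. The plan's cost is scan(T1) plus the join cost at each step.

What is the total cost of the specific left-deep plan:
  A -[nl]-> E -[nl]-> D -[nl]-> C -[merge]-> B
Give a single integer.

2209700

step 1: scan A: cost=300, card=300
step 2: join E via nl
    card(P join E) = 300*100/(25) = 1200
    cost = 300 + 300*100 = 30300
step 3: join D via nl
    card(P join D) = 1200*300/(100) = 3600
    cost = 30300 + 1200*300 = 390300
step 4: join C via nl
    card(P join C) = 3600*300/(25) = 43200
    cost = 390300 + 3600*300 = 1470300
step 5: join B via merge
    card(P join B) = 43200*500/(25) = 864000
    cost = 1470300 + 43200*16 + 500*9 + 43200 + 500 = 2209700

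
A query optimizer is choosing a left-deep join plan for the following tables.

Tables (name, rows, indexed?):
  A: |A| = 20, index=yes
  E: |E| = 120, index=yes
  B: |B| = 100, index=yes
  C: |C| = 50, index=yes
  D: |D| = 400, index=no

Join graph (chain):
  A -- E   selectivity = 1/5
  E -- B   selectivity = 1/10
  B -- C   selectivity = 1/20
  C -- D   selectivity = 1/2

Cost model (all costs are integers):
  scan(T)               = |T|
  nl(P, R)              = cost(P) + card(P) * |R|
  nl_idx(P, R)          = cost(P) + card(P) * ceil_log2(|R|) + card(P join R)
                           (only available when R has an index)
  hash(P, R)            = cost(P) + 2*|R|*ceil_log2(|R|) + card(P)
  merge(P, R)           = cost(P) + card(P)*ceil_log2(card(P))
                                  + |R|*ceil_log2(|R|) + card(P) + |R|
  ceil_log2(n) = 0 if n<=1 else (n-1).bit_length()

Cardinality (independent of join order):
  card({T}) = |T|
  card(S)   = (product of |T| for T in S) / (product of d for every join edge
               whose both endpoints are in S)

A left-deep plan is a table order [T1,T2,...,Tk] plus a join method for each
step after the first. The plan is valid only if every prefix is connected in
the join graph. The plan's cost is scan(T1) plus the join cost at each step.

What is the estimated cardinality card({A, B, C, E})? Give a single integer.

Tables in S: A(20), B(100), C(50), E(120)
Edges inside S: A-E(d=5), E-B(d=10), B-C(d=20)
numerator = 20 * 100 * 50 * 120 = 12000000
denominator = 5 * 10 * 20 = 1000
card(S) = 12000000 / 1000 = 12000

12000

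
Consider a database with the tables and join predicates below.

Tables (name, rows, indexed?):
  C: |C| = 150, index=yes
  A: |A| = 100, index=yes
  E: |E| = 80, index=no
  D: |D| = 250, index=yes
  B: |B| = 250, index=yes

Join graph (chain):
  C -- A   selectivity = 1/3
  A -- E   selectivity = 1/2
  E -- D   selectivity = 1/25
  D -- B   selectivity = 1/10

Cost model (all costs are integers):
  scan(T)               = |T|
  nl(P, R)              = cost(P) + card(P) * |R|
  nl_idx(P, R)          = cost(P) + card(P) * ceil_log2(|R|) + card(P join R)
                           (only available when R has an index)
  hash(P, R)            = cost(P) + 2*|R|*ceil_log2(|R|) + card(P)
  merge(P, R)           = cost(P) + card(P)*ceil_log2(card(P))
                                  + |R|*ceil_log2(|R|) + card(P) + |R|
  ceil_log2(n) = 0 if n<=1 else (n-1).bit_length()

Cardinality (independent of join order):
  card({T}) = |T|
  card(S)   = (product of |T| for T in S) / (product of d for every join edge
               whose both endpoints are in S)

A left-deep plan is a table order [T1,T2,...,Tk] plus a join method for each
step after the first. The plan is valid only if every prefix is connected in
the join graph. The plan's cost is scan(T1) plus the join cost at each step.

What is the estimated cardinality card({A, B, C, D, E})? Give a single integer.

Tables in S: A(100), B(250), C(150), D(250), E(80)
Edges inside S: C-A(d=3), A-E(d=2), E-D(d=25), D-B(d=10)
numerator = 100 * 250 * 150 * 250 * 80 = 75000000000
denominator = 3 * 2 * 25 * 10 = 1500
card(S) = 75000000000 / 1500 = 50000000

50000000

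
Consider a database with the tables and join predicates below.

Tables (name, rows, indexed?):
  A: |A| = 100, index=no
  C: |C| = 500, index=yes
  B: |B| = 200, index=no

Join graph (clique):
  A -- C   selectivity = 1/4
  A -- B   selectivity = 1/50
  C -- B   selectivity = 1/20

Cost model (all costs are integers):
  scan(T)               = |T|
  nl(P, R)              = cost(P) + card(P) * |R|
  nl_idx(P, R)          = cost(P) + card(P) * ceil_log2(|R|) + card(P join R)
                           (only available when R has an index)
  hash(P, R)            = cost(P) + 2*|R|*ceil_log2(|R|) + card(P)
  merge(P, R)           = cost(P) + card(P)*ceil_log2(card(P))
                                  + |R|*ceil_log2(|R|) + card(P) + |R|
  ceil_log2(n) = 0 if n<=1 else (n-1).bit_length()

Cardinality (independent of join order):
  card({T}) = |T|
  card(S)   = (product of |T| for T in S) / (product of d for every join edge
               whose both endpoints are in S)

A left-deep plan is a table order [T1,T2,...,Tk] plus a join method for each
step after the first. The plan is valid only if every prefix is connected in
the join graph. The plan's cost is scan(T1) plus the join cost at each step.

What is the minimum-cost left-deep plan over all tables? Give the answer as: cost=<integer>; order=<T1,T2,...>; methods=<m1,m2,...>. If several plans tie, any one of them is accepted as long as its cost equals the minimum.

Selinger DP (subsets sized 1..n):
  {A}: scan cost=100, card=100
  {C}: scan cost=500, card=500
  {B}: scan cost=200, card=200
  {AC}: card=12500; try (A,hash)→2400, (C,merge)→5900, (A,merge)→6300, (C,hash)→9200, (C,nl_idx)→13500, (C,nl)→50100 …(+1); best=2400 via (A,hash)
  {AB}: card=400; try (A,hash)→1800, (B,merge)→2700, (A,merge)→2800, (B,hash)→3400, (B,nl)→20100, (A,nl)→20200; best=1800 via (A,hash)
  {BC}: card=5000; try (B,hash)→4200, (C,merge)→7000, (C,nl_idx)→7000, (B,merge)→7300, (C,hash)→9400, (C,nl)→100200 …(+1); best=4200 via (B,hash)
  {ABC}: card=2500; try (C,nl_idx)→7900, (A,hash)→10600, (C,merge)→10800, (C,hash)→11200, (B,hash)→18100, (A,merge)→75000 …(+4); best=7900 via (C,nl_idx)

cost=7900; order=B,A,C; methods=hash,nl_idx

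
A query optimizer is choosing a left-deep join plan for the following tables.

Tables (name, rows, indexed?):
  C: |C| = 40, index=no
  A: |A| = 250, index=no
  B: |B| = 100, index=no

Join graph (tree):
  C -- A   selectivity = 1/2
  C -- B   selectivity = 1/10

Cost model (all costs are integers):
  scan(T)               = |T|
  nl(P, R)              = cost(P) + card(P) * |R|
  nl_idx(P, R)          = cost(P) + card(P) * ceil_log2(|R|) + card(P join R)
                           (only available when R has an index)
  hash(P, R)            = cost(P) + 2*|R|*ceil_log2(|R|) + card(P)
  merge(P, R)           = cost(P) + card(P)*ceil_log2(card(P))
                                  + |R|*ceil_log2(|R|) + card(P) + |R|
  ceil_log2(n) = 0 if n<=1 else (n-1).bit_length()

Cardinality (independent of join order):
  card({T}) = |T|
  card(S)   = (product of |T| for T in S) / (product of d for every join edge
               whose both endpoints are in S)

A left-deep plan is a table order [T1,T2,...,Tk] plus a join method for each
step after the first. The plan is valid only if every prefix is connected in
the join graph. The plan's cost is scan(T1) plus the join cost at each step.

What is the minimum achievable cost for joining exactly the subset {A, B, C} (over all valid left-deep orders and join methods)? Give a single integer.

5080

Selinger DP over subsets of {A,B,C}:
  {C}: scan cost=40, card=40
  {A}: scan cost=250, card=250
  {B}: scan cost=100, card=100
  {AC}: card=5000; try (C,hash)→980, (A,merge)→2570, (C,merge)→2780, (A,hash)→4080, (A,nl)→10040, (C,nl)→10250; best=980 via (C,hash)
  {BC}: card=400; try (C,hash)→680, (B,merge)→1120, (C,merge)→1180, (B,hash)→1480, (B,nl)→4040, (C,nl)→4100; best=680 via (C,hash)
  {ABC}: card=50000; try (A,hash)→5080, (A,merge)→6930, (B,hash)→7380, (B,merge)→71780, (A,nl)→100680, (B,nl)→500980; best=5080 via (A,hash)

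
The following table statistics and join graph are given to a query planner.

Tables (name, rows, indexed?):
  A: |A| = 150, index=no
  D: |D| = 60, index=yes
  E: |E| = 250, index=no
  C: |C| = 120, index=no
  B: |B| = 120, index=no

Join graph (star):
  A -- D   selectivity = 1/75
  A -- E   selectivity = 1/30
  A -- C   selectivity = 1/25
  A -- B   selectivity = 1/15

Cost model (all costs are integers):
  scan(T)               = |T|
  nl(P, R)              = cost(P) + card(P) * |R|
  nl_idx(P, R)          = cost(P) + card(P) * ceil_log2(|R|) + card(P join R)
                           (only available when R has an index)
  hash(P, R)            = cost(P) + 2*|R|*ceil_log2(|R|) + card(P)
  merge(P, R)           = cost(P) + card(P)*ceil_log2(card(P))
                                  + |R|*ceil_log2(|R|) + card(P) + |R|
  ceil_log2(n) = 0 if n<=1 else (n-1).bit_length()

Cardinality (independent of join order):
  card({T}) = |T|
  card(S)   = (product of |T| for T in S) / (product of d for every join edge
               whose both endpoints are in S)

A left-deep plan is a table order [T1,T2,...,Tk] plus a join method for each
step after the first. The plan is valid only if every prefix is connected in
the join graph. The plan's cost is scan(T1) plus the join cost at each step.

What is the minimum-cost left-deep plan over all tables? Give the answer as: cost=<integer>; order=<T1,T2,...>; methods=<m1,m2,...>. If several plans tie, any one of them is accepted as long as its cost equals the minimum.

Selinger DP (subsets sized 1..n):
  {A}: scan cost=150, card=150
  {D}: scan cost=60, card=60
  {E}: scan cost=250, card=250
  {C}: scan cost=120, card=120
  {B}: scan cost=120, card=120
  {AD}: card=120; try (D,hash)→1020, (D,nl_idx)→1170, (A,merge)→1830, (D,merge)→1920, (A,hash)→2520, (A,nl)→9060 …(+1); best=1020 via (D,hash)
  {AE}: card=1250; try (A,hash)→2900, (E,merge)→3750, (A,merge)→3850, (E,hash)→4300, (E,nl)→37650, (A,nl)→37750; best=2900 via (A,hash)
  {AC}: card=720; try (C,hash)→1980, (A,merge)→2430, (C,merge)→2460, (A,hash)→2640, (A,nl)→18120, (C,nl)→18150; best=1980 via (C,hash)
  {AB}: card=1200; try (B,hash)→1980, (A,merge)→2430, (B,merge)→2460, (A,hash)→2640, (A,nl)→18120, (B,nl)→18150; best=1980 via (B,hash)
  {ADE}: card=1000; try (E,merge)→4230, (D,hash)→4870, (E,hash)→5140, (D,nl_idx)→11400, (D,merge)→18320, (E,nl)→31020 …(+1); best=4230 via (E,merge)
  {ACD}: card=576; try (C,hash)→2820, (C,merge)→2940, (D,hash)→3420, (D,nl_idx)→6876, (D,merge)→10320, (C,nl)→15420 …(+1); best=2820 via (C,hash)
  {ABD}: card=960; try (B,hash)→2820, (B,merge)→2940, (D,hash)→3900, (D,nl_idx)→10140, (B,nl)→15420, (D,merge)→16800 …(+1); best=2820 via (B,hash)
  {ACE}: card=6000; try (C,hash)→5830, (E,hash)→6700, (E,merge)→12150, (C,merge)→18860, (C,nl)→152900, (E,nl)→181980; best=5830 via (C,hash)
  {ABE}: card=10000; try (B,hash)→5830, (E,hash)→7180, (E,merge)→18630, (B,merge)→18860, (B,nl)→152900, (E,nl)→301980; best=5830 via (B,hash)
  {ABC}: card=5760; try (B,hash)→4380, (C,hash)→4860, (B,merge)→10860, (C,merge)→17340, (B,nl)→88380, (C,nl)→145980; best=4380 via (B,hash)
  {ACDE}: card=4800; try (C,hash)→6910, (E,hash)→7396, (E,merge)→11406, (D,hash)→12550, (C,merge)→16190, (D,nl_idx)→46630 …(+4); best=6910 via (C,hash)
  {ABDE}: card=8000; try (B,hash)→6910, (E,hash)→7780, (E,merge)→15630, (B,merge)→16190, (D,hash)→16550, (D,nl_idx)→73830 …(+4); best=6910 via (B,hash)
  {ABCD}: card=4608; try (B,hash)→5076, (C,hash)→5460, (B,merge)→10116, (D,hash)→10860, (C,merge)→14340, (D,nl_idx)→43548 …(+4); best=5076 via (B,hash)
  {ABCE}: card=48000; try (B,hash)→13510, (E,hash)→14140, (C,hash)→17510, (E,merge)→87270, (B,merge)→90790, (C,merge)→156790 …(+3); best=13510 via (B,hash)
  {ABCDE}: card=38400; try (B,hash)→13390, (E,hash)→13684, (C,hash)→16590, (D,hash)→62230, (E,merge)→71838, (B,merge)→75070 …(+7); best=13390 via (B,hash)

cost=13390; order=A,D,E,C,B; methods=hash,merge,hash,hash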